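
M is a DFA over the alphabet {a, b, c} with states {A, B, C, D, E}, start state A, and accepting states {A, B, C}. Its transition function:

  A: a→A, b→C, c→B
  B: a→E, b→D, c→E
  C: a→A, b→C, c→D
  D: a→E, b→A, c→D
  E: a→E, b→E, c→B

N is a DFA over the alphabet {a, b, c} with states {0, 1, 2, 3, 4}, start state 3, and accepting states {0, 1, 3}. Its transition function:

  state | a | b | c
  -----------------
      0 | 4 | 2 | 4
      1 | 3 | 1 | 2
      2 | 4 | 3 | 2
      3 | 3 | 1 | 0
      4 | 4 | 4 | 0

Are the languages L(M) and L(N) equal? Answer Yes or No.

Exploring the product automaton M × N from the start pair (A, 3), following both machines on each input symbol, reaches 5 state pairs: (A, 3), (C, 1), (B, 0), (D, 2), (E, 4).
M accepts in {A, B, C} and N accepts in {0, 1, 3}. In every reachable pair the two components are either both accepting — (A, 3), (C, 1), (B, 0) — or both non-accepting, so no string is accepted by exactly one of the machines: L(M) \ L(N) and L(N) \ L(M) are both empty.
Hence every string is accepted by M iff it is accepted by N, and the two languages coincide.

Yes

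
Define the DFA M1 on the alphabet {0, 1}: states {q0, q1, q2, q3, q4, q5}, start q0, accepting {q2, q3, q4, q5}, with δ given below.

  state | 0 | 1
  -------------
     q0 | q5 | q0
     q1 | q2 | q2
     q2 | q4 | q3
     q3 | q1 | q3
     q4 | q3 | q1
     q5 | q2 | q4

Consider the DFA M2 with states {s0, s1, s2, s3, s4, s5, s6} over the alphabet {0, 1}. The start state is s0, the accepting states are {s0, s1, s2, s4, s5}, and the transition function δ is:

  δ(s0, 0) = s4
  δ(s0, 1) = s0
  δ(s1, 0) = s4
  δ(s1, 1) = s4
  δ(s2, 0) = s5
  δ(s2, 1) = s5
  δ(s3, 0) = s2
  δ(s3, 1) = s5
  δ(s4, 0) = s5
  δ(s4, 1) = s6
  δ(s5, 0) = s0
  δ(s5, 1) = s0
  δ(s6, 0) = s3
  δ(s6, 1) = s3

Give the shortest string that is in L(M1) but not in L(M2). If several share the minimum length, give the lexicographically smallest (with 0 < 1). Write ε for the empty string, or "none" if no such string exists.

01

The string 01 is accepted by M1 but not by M2.
No shorter string lies in the difference, and 01 is the lexicographically first length-2 string in L(M1) \ L(M2).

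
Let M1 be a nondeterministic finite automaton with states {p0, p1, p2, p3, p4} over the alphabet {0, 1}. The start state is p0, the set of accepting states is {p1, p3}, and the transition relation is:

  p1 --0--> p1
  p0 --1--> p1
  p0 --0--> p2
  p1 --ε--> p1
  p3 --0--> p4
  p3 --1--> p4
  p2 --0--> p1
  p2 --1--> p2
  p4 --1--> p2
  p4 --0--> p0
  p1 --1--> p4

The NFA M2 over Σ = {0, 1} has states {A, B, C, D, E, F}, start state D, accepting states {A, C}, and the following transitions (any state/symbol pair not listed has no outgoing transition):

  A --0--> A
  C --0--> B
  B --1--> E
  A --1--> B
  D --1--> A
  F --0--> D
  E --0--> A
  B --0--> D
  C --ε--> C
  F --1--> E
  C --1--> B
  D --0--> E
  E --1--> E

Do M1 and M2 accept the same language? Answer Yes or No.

Yes

Exploring the product automaton M1 × M2 from the start pair (p0, D), following both machines on each input symbol, reaches 4 state pairs: (p0, D), (p2, E), (p1, A), (p4, B).
M1 accepts in {p1, p3} and M2 accepts in {A, C}. In every reachable pair the two components are either both accepting — (p1, A) — or both non-accepting, so no string is accepted by exactly one of the machines: L(M1) \ L(M2) and L(M2) \ L(M1) are both empty.
Hence every string is accepted by M1 iff it is accepted by M2, and the two languages coincide.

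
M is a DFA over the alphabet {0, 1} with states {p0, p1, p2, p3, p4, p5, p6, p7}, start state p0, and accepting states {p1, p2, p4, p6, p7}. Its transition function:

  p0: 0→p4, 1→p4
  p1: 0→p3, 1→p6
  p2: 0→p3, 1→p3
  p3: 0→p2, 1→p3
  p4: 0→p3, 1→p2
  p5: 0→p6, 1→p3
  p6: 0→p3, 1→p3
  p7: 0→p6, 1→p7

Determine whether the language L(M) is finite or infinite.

State p2 is reachable from the start and can reach an accepting state, and it lies on the cycle p2 → p3 → p2.
Traversing that cycle any number of times yields accepted strings of unbounded length, so the language is infinite.

infinite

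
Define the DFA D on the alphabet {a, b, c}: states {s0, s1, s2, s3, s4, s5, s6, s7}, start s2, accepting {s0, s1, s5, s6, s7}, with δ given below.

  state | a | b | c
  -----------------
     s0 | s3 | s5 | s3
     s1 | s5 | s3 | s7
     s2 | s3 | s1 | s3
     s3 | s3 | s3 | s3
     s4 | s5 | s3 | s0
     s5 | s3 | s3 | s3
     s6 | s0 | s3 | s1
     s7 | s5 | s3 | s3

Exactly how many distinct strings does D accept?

4

The useful subgraph on states {s1, s2, s5, s7} is acyclic, so L(D) is finite; the longest accepting path visits 4 useful states, giving maximum string length 3.
Counting accepting paths from s2 by length: 1 of length 1, 2 of length 2, 1 of length 3. Total 4.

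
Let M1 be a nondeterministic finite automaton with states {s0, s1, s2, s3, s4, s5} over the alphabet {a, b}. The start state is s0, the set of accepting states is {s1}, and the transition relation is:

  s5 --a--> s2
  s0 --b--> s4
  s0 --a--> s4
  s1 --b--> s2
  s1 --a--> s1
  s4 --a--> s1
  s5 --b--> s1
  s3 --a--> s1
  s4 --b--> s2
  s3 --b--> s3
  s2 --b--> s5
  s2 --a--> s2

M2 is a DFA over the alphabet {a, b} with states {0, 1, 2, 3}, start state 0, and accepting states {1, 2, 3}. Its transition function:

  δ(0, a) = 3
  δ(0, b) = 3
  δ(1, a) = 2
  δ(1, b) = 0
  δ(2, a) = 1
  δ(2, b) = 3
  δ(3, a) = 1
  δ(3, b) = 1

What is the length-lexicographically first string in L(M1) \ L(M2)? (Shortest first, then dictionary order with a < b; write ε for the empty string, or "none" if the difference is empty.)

The string aaabbb is accepted by M1 but not by M2.
No shorter string lies in the difference, and aaabbb is the lexicographically first length-6 string in L(M1) \ L(M2).

aaabbb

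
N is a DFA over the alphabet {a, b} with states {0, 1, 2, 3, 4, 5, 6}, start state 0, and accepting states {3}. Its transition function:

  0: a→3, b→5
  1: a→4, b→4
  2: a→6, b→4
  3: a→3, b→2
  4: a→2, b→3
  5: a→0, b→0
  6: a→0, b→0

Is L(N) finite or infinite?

infinite

State 2 is reachable from the start and can reach an accepting state, and it lies on the cycle 2 → 4 → 2.
Traversing that cycle any number of times yields accepted strings of unbounded length, so the language is infinite.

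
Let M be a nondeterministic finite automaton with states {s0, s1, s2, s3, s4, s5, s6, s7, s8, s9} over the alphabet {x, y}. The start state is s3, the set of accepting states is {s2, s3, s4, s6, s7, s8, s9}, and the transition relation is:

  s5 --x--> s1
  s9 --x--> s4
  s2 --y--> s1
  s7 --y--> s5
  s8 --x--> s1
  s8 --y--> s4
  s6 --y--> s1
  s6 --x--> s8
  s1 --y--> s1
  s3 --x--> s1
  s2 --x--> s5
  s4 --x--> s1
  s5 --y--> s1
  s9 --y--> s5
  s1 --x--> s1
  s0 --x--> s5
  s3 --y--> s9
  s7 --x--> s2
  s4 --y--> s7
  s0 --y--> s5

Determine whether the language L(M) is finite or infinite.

The useful states (reachable from s3 and able to reach an accepting state) are {s2, s3, s4, s7, s9}.
Restricted to these states the transition graph has no cycle, so every accepting path has bounded length and L is finite.

finite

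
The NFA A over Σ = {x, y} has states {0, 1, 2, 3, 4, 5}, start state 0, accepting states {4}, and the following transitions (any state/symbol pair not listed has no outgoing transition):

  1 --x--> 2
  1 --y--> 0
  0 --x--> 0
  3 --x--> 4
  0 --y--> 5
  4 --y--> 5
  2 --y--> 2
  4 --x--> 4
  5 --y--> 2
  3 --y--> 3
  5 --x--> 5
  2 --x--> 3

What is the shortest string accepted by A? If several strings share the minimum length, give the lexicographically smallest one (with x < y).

A breadth-first search from 0 reaches an accepting state first via the path 0 → 5 → 2 → 3 → 4 on input yyxx.
No string of length < 4 is accepted (BFS exhausts all shorter strings without reaching an accepting state), and yyxx is the lexicographically least accepting string of length 4.

yyxx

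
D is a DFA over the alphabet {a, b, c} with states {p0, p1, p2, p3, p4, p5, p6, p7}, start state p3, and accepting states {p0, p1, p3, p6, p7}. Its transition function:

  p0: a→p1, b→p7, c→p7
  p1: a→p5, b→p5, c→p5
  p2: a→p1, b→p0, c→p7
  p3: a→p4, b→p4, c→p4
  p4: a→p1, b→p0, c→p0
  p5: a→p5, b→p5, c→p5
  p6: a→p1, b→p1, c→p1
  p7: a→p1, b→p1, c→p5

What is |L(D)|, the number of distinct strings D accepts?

52

The useful subgraph on states {p0, p1, p3, p4, p7} is acyclic, so L(D) is finite; the longest accepting path visits 5 useful states, giving maximum string length 4.
Counting accepting paths from p3 by length: 1 of length 0, 9 of length 2, 18 of length 3, 24 of length 4. Total 52.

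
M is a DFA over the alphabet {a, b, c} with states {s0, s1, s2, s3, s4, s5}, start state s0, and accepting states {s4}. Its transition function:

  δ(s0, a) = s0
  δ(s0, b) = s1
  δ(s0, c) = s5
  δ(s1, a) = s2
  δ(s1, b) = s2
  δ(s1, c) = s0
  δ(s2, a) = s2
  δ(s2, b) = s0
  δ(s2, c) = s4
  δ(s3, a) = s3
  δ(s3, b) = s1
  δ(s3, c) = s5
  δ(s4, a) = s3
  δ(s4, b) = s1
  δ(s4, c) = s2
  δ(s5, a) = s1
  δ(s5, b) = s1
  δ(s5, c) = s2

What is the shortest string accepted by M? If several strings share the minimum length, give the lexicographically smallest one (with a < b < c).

bac

A breadth-first search from s0 reaches an accepting state first via the path s0 → s1 → s2 → s4 on input bac.
No string of length < 3 is accepted (BFS exhausts all shorter strings without reaching an accepting state), and bac is the lexicographically least accepting string of length 3.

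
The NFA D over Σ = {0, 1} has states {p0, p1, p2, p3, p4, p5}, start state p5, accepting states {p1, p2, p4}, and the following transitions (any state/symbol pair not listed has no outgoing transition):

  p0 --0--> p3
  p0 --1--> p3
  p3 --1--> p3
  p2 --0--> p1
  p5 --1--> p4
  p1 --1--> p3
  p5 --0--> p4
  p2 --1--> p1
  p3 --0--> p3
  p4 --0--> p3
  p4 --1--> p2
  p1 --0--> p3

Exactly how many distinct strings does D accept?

The useful subgraph on states {p1, p2, p4, p5} is acyclic, so L(D) is finite; the longest accepting path visits 4 useful states, giving maximum string length 3.
Counting accepting paths from p5 by length: 2 of length 1, 2 of length 2, 4 of length 3. Total 8.

8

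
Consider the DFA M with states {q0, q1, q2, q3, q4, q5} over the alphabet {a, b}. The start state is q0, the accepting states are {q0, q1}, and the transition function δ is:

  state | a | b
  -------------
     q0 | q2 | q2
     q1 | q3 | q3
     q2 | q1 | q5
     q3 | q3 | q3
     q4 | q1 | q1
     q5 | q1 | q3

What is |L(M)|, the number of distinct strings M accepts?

The useful subgraph on states {q0, q1, q2, q5} is acyclic, so L(M) is finite; the longest accepting path visits 4 useful states, giving maximum string length 3.
Counting accepting paths from q0 by length: 1 of length 0, 2 of length 2, 2 of length 3. Total 5.

5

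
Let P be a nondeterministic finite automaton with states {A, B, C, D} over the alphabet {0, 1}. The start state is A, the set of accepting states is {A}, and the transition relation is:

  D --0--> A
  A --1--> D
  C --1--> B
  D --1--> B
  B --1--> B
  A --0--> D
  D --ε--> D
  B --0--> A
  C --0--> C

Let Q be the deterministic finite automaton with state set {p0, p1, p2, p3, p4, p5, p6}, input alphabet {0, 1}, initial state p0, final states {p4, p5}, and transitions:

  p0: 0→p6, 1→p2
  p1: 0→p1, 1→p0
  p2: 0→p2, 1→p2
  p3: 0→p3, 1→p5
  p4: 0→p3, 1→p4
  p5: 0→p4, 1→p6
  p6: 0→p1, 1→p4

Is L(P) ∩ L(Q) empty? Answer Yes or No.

No

The string 01010 is accepted by both P and Q.
Hence L(P) ∩ L(Q) ≠ ∅.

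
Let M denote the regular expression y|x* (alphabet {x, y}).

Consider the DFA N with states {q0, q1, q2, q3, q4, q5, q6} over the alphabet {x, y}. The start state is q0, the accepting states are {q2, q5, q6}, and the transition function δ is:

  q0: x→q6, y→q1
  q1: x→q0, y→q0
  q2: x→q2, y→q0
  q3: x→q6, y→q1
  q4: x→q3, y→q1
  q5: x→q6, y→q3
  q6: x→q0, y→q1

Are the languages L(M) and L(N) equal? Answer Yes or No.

No

The empty string ε is accepted by M but rejected by N.
So L(M) ≠ L(N).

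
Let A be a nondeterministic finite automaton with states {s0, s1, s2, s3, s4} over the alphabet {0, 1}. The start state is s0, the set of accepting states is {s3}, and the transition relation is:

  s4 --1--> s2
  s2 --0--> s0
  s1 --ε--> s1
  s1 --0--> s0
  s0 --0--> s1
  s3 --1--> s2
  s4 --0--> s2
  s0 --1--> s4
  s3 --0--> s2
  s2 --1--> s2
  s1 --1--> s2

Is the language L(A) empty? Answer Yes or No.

Yes

The states reachable from the start state are {s0, s1, s2, s4}.
None of the accepting states {s3} is reachable, so no string is accepted and L(A) = ∅.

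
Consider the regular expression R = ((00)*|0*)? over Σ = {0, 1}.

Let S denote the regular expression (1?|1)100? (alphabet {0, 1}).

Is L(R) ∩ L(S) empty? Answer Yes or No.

Yes

Converting the expression R to a DFA (subset construction, then merging equivalent states) gives the minimal DFA with states {r0, r1}, start state r0, accepting states {r0} and transitions r0: 0→r0, 1→r1; r1: 0→r1, 1→r1.
Converting the expression S to a DFA (subset construction, then merging equivalent states) gives the minimal DFA with states {s0, s1, s2, s3, s4, s5}, start state s0, accepting states {s3, s5} and transitions s0: 0→s1, 1→s2; s1: 0→s1, 1→s1; s2: 0→s3, 1→s4; s3: 0→s5, 1→s1; s4: 0→s3, 1→s1; s5: 0→s1, 1→s1.
Exploring the product automaton R × S from the start pair (r0, s0), following both machines on each input symbol, reaches 7 state pairs: (r0, s0), (r0, s1), (r1, s2), (r1, s1), (r1, s3), (r1, s4), (r1, s5).
R accepts in {r0} and S accepts in {s3, s5}; no reachable pair has both components accepting, so no string drives both machines to acceptance simultaneously and L(R) ∩ L(S) = ∅.
So no string is accepted by both, and the intersection is empty.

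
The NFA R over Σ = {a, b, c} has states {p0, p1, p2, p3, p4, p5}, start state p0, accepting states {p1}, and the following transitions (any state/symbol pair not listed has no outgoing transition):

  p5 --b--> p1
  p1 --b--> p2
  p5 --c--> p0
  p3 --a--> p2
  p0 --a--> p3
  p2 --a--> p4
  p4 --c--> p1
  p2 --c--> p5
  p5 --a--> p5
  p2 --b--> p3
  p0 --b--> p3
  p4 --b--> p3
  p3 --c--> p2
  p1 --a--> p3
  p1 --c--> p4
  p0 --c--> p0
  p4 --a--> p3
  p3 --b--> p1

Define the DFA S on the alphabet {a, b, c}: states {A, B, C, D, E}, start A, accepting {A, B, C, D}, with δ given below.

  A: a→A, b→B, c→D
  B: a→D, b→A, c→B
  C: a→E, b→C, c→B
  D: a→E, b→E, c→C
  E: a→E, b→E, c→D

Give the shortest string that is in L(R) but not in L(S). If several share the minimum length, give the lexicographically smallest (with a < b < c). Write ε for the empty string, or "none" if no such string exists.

The string cab is accepted by R but not by S.
No shorter string lies in the difference, and cab is the lexicographically first length-3 string in L(R) \ L(S).

cab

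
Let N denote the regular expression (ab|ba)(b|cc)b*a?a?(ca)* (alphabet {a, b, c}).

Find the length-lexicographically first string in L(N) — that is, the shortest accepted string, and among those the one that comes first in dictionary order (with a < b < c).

abb

By inspection of the expression, no string of length less than 3 matches, and abb is the lexicographically first match of length 3.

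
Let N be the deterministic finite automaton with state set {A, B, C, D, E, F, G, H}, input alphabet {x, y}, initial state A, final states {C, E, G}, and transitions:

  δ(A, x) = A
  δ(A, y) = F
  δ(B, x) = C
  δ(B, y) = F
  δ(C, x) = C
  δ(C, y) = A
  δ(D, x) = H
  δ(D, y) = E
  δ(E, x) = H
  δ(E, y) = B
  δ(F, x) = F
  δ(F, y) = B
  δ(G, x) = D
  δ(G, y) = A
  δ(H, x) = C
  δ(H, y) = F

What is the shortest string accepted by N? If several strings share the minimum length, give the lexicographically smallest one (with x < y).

A breadth-first search from A reaches an accepting state first via the path A → F → B → C on input yyx.
No string of length < 3 is accepted (BFS exhausts all shorter strings without reaching an accepting state), and yyx is the lexicographically least accepting string of length 3.

yyx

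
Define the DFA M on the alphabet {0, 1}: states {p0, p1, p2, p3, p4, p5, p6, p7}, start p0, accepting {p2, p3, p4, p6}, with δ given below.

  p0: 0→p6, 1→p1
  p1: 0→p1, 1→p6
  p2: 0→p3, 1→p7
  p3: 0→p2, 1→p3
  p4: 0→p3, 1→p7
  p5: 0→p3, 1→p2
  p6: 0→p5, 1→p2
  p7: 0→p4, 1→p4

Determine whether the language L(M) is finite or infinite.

State p1 is reachable from the start and can reach an accepting state, and it lies on the cycle p1 → p1.
Traversing that cycle any number of times yields accepted strings of unbounded length, so the language is infinite.

infinite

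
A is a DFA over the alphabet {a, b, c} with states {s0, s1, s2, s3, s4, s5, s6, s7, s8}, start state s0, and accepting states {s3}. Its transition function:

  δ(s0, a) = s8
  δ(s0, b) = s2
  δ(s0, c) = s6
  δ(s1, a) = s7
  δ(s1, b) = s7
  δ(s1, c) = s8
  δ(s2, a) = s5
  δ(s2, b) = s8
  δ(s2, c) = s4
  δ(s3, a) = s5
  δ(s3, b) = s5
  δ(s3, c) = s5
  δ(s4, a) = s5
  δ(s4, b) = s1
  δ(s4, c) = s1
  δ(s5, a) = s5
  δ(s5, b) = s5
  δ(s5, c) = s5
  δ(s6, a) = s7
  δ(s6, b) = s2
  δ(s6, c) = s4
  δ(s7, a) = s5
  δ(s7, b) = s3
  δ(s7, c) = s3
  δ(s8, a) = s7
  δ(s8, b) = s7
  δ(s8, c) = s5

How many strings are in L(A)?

The useful subgraph on states {s0, s1, s2, s3, s4, s6, s7, s8} is acyclic, so L(A) is finite; the longest accepting path visits 8 useful states, giving maximum string length 7.
Counting accepting paths from s0 by length: 6 of length 3, 4 of length 4, 20 of length 5, 24 of length 6, 8 of length 7. Total 62.

62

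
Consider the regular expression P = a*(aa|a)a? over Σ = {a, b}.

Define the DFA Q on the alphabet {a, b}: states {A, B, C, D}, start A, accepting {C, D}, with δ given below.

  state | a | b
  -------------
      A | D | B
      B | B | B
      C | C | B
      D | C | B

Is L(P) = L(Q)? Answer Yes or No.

Yes

Converting the expression P to a DFA (subset construction, then merging equivalent states) gives the minimal DFA with states {p0, p1, p2}, start state p0, accepting states {p1} and transitions p0: a→p1, b→p2; p1: a→p1, b→p2; p2: a→p2, b→p2.
Exploring the product automaton P × Q from the start pair (p0, A), following both machines on each input symbol, reaches 4 state pairs: (p0, A), (p1, D), (p2, B), (p1, C).
P accepts in {p1} and Q accepts in {C, D}. In every reachable pair the two components are either both accepting — (p1, D), (p1, C) — or both non-accepting, so no string is accepted by exactly one of the machines: L(P) \ L(Q) and L(Q) \ L(P) are both empty.
Hence every string is accepted by P iff it is accepted by Q, and the two languages coincide.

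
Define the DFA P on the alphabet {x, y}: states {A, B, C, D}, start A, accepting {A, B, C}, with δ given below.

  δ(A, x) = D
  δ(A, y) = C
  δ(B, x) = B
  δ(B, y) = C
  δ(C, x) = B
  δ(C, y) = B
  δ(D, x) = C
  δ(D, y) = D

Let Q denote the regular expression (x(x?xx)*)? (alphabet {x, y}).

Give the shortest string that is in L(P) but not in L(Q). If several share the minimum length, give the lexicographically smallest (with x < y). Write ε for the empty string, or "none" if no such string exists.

y

The string y is accepted by P but not by Q.
No shorter string lies in the difference, and y is the lexicographically first length-1 string in L(P) \ L(Q).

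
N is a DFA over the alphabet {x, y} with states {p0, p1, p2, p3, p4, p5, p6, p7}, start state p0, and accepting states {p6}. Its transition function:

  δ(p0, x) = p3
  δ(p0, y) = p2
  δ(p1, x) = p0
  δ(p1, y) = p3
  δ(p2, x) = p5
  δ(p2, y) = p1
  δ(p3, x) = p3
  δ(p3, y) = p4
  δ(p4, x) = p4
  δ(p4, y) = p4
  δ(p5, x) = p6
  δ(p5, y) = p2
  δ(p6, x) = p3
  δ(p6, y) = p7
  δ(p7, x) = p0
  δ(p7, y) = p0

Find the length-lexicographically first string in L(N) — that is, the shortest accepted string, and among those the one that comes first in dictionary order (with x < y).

A breadth-first search from p0 reaches an accepting state first via the path p0 → p2 → p5 → p6 on input yxx.
No string of length < 3 is accepted (BFS exhausts all shorter strings without reaching an accepting state), and yxx is the lexicographically least accepting string of length 3.

yxx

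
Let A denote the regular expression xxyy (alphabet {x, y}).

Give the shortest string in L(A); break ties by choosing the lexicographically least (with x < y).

By inspection of the expression, no string of length less than 4 matches, and xxyy is the lexicographically first match of length 4.

xxyy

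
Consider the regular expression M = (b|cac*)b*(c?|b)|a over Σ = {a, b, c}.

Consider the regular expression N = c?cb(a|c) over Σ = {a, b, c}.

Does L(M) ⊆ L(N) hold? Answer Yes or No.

No

The string a is in L(M) but not in L(N).
So L(M) ⊄ L(N).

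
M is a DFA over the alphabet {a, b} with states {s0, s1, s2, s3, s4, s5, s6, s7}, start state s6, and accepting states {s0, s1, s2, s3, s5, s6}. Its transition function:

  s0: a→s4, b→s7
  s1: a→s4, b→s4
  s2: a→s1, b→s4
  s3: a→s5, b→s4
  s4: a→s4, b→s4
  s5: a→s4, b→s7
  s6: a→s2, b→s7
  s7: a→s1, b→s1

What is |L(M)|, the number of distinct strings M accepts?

The useful subgraph on states {s1, s2, s6, s7} is acyclic, so L(M) is finite; the longest accepting path visits 3 useful states, giving maximum string length 2.
Counting accepting paths from s6 by length: 1 of length 0, 1 of length 1, 3 of length 2. Total 5.

5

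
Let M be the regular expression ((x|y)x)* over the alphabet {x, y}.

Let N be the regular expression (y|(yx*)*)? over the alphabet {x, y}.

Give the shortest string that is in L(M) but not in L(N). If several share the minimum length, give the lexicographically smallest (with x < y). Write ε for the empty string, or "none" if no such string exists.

xx

The string xx is accepted by M but not by N.
No shorter string lies in the difference, and xx is the lexicographically first length-2 string in L(M) \ L(N).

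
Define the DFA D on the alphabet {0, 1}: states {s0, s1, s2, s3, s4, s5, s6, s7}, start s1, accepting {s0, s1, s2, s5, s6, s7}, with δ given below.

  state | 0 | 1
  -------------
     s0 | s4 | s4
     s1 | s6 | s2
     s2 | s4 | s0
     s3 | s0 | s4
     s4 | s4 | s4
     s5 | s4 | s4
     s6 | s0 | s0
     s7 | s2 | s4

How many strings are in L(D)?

The useful subgraph on states {s0, s1, s2, s6} is acyclic, so L(D) is finite; the longest accepting path visits 3 useful states, giving maximum string length 2.
Counting accepting paths from s1 by length: 1 of length 0, 2 of length 1, 3 of length 2. Total 6.

6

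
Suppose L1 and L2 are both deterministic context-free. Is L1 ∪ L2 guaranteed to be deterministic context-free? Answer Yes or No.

{aⁿbⁿ : n≥0} and {aⁿb²ⁿ : n≥0} are each accepted by a deterministic PDA (push the a's; pop one per b, respectively one per two b's), but their union U is not. Suppose a DPDA M accepted U. Being deterministic, M has a single run on aⁿb²ⁿ, and since aⁿbⁿ ∈ U that run passes through an accepting configuration right after consuming the prefix aⁿbⁿ and then goes on to accept again after n more b's. Build an ordinary (nondeterministic) PDA M′ that simulates M on a's and b's and, at any moment when M is in an accepting state, may switch to a second mode in which it reads only c's, feeding each c to M as a b; M′ accepts when M does. Then M′ accepts aⁱbʲcᵏ (k≥1) exactly when both aⁱbʲ ∈ U and aⁱbʲ⁺ᵏ ∈ U, and checking the four cases (i=j or j=2i, combined with j+k=i or j+k=2i) leaves only i=j=k: so L(M′) ∩ a*b*c⁺ = {aⁿbⁿcⁿ : n≥1} would be context-free, which it is not (pumping lemma) — contradiction. (The union is an unambiguous CFL; it is determinism, not unambiguity, that fails.)

No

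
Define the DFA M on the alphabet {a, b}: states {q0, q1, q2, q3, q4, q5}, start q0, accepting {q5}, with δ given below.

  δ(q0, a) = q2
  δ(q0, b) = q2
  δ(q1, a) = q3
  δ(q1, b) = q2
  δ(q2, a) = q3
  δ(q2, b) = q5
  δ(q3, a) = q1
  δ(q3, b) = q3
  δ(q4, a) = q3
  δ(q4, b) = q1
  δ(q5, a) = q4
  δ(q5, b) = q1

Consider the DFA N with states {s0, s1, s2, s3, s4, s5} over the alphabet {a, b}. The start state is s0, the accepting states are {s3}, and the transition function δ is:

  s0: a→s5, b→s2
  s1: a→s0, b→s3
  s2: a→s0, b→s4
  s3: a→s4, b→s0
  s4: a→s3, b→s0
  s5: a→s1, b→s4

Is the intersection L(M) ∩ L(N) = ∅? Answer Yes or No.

Yes

Exploring the product automaton M × N from the start pair (q0, s0), following both machines on each input symbol, reaches 24 state pairs: (q0, s0), (q2, s5), (q2, s2), (q3, s1), (q5, s4), (q3, s0), (q1, s0), (q3, s3), (q4, s3), (q1, s5), (q3, s2), (q3, s5), (q1, s4), (q3, s4), (q2, s4), (q1, s1), (q2, s0), (q1, s3), (q5, s0), (q2, s3), (q5, s2), (q4, s5), (q1, s2), (q4, s0).
M accepts in {q5} and N accepts in {s3}; no reachable pair has both components accepting, so no string drives both machines to acceptance simultaneously and L(M) ∩ L(N) = ∅.
So no string is accepted by both, and the intersection is empty.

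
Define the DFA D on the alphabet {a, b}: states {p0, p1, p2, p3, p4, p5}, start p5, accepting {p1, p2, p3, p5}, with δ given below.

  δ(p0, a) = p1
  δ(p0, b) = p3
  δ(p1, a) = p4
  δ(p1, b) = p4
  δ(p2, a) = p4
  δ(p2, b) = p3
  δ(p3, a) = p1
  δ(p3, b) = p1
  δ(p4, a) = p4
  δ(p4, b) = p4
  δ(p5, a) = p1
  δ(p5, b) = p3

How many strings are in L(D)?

5

The useful subgraph on states {p1, p3, p5} is acyclic, so L(D) is finite; the longest accepting path visits 3 useful states, giving maximum string length 2.
Counting accepting paths from p5 by length: 1 of length 0, 2 of length 1, 2 of length 2. Total 5.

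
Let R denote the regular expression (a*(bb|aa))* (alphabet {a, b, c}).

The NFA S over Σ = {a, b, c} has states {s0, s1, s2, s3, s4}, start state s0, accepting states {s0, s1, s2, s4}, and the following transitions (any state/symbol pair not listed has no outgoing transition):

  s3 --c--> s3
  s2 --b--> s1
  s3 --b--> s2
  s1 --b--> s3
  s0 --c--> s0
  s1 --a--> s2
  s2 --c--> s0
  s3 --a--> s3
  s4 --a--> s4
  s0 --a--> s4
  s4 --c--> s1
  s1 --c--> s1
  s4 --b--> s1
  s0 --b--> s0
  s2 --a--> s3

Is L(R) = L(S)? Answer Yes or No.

The string abb is accepted by R but rejected by S.
So L(R) ≠ L(S).

No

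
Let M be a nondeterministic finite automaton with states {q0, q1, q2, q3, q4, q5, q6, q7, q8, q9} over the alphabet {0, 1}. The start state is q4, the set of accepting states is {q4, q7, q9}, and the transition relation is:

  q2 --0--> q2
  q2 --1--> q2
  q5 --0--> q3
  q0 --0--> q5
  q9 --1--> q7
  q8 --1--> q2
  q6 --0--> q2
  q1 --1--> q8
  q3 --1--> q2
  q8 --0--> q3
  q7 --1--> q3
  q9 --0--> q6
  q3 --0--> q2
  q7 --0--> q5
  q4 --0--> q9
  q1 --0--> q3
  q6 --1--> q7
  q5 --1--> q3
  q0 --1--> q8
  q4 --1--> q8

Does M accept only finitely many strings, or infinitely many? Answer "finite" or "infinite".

The useful states (reachable from q4 and able to reach an accepting state) are {q4, q6, q7, q9}.
Restricted to these states the transition graph has no cycle, so every accepting path has bounded length and L is finite.

finite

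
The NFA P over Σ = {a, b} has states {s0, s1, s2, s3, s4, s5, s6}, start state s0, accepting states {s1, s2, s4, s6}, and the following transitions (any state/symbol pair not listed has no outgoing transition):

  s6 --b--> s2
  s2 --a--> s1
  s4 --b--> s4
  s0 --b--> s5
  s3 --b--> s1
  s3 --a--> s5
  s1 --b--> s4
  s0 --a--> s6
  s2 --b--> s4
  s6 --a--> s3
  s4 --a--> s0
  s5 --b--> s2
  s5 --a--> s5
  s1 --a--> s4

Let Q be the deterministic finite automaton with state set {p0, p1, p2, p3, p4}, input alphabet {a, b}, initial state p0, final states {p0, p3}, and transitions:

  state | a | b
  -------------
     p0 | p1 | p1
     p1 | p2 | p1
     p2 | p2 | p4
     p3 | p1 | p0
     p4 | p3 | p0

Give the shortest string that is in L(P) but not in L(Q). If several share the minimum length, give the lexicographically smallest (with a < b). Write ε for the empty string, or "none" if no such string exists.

a

The string a is accepted by P but not by Q.
No shorter string lies in the difference, and a is the lexicographically first length-1 string in L(P) \ L(Q).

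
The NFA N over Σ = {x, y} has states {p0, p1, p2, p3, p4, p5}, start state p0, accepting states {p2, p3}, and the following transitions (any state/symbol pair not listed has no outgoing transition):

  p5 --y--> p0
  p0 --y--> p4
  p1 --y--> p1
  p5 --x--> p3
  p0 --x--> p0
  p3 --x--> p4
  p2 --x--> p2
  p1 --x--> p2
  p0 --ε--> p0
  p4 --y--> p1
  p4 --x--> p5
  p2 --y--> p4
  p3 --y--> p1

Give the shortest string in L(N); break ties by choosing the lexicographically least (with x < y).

A breadth-first search from p0 reaches an accepting state first via the path p0 → p4 → p5 → p3 on input yxx.
No string of length < 3 is accepted (BFS exhausts all shorter strings without reaching an accepting state), and yxx is the lexicographically least accepting string of length 3.

yxx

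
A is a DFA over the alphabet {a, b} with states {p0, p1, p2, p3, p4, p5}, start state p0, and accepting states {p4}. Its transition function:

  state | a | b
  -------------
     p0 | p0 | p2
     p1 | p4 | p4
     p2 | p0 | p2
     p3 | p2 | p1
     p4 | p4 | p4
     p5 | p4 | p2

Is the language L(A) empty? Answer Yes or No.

Yes

The states reachable from the start state are {p0, p2}.
None of the accepting states {p4} is reachable, so no string is accepted and L(A) = ∅.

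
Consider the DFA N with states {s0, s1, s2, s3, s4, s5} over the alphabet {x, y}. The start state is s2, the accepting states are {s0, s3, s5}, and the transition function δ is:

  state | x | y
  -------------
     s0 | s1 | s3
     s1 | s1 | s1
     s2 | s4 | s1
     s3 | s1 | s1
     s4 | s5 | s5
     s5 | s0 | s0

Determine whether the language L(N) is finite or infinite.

The useful states (reachable from s2 and able to reach an accepting state) are {s0, s2, s3, s4, s5}.
Restricted to these states the transition graph has no cycle, so every accepting path has bounded length and L is finite.

finite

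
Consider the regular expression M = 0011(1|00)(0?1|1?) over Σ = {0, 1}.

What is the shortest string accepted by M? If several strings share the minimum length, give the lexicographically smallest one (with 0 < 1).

By inspection of the expression, no string of length less than 5 matches, and 00111 is the lexicographically first match of length 5.

00111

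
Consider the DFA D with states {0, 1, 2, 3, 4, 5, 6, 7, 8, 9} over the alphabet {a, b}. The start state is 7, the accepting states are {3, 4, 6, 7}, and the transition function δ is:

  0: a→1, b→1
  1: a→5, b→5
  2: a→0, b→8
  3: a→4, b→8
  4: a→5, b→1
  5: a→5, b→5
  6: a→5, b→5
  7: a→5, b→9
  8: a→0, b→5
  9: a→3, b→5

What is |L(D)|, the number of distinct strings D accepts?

The useful subgraph on states {3, 4, 7, 9} is acyclic, so L(D) is finite; the longest accepting path visits 4 useful states, giving maximum string length 3.
Counting accepting paths from 7 by length: 1 of length 0, 1 of length 2, 1 of length 3. Total 3.

3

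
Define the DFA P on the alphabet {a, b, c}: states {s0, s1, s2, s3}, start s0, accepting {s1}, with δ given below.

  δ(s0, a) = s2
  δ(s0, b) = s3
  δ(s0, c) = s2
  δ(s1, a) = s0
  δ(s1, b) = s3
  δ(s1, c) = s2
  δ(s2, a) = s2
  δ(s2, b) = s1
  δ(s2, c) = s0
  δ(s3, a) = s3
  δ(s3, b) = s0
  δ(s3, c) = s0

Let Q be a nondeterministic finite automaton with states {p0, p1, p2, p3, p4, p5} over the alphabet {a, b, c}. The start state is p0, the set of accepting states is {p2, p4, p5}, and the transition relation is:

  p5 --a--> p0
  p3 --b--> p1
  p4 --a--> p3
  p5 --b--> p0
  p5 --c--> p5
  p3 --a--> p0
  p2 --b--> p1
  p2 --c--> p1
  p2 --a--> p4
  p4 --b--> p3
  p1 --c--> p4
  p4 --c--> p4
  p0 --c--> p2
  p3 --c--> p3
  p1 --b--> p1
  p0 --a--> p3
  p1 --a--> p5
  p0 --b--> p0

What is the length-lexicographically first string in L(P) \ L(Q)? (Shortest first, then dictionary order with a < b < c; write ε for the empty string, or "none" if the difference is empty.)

The string ab is accepted by P but not by Q.
No shorter string lies in the difference, and ab is the lexicographically first length-2 string in L(P) \ L(Q).

ab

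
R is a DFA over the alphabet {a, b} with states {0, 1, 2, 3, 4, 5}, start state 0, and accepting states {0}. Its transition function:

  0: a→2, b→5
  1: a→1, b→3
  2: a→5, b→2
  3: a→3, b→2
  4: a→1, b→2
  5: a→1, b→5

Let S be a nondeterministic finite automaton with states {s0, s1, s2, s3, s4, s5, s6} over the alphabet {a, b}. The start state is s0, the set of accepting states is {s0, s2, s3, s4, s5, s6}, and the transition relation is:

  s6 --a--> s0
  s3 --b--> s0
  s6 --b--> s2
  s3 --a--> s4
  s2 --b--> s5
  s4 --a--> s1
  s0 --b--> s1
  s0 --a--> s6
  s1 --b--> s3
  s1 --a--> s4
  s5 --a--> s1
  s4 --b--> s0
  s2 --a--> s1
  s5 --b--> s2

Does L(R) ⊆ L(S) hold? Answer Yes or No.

Yes

Exploring the product automaton R × S from the start pair (0, s0), following both machines on each input symbol, reaches 24 state pairs: (0, s0), (2, s6), (5, s1), (5, s0), (2, s2), (1, s4), (5, s3), (1, s6), (2, s5), (1, s1), (3, s0), (1, s0), (3, s2), (3, s3), (3, s6), (2, s1), (3, s1), (3, s4), (2, s0), (5, s4), (2, s3), (5, s6), (5, s2), (5, s5).
R accepts in {0} and S accepts in {s0, s2, s3, s4, s5, s6}. The reachable pairs whose R-component is accepting are (0, s0); in each of them the S-component is accepting too, so the product for L(R) \ L(S) (R-component accepting, S-component rejecting) has no reachable accepting pair and the difference is empty.
Hence every string in L(R) is also in L(S).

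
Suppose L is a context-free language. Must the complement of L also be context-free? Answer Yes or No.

No

CFLs are closed under union, so if they were also closed under complement they would be closed under intersection by De Morgan (L₁ ∩ L₂ is the complement of the union of the complements). But {aⁿbⁿcᵐ} ∩ {aᵐbⁿcⁿ} = {aⁿbⁿcⁿ} is not context-free although both operands are.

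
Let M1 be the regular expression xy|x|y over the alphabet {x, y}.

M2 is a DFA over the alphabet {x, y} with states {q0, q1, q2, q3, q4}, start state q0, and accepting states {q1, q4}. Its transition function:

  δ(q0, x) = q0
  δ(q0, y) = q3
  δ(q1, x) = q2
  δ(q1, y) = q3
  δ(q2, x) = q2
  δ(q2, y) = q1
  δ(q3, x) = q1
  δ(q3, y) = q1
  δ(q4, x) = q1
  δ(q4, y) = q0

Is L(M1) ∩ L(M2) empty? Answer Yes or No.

Converting the expression M1 to a DFA (subset construction, then merging equivalent states) gives the minimal DFA with states {r0, r1, r2, r3}, start state r0, accepting states {r1, r2} and transitions r0: x→r1, y→r2; r1: x→r3, y→r2; r2: x→r3, y→r3; r3: x→r3, y→r3.
Exploring the product automaton M1 × M2 from the start pair (r0, q0), following both machines on each input symbol, reaches 7 state pairs: (r0, q0), (r1, q0), (r2, q3), (r3, q0), (r3, q1), (r3, q3), (r3, q2).
M1 accepts in {r1, r2} and M2 accepts in {q1, q4}; no reachable pair has both components accepting, so no string drives both machines to acceptance simultaneously and L(M1) ∩ L(M2) = ∅.
So no string is accepted by both, and the intersection is empty.

Yes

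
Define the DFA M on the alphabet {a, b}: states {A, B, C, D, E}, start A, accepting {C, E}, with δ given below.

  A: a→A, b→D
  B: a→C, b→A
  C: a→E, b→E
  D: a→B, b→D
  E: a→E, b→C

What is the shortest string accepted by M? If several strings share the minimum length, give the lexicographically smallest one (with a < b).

baa

A breadth-first search from A reaches an accepting state first via the path A → D → B → C on input baa.
No string of length < 3 is accepted (BFS exhausts all shorter strings without reaching an accepting state), and baa is the lexicographically least accepting string of length 3.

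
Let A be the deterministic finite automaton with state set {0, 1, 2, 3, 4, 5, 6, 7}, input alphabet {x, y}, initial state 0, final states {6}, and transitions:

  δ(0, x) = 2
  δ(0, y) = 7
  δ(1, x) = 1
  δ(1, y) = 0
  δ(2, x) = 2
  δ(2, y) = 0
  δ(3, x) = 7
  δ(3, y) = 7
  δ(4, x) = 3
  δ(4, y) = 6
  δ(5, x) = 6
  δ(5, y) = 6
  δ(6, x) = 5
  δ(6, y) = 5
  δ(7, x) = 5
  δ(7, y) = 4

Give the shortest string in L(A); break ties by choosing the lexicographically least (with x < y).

A breadth-first search from 0 reaches an accepting state first via the path 0 → 7 → 5 → 6 on input yxx.
No string of length < 3 is accepted (BFS exhausts all shorter strings without reaching an accepting state), and yxx is the lexicographically least accepting string of length 3.

yxx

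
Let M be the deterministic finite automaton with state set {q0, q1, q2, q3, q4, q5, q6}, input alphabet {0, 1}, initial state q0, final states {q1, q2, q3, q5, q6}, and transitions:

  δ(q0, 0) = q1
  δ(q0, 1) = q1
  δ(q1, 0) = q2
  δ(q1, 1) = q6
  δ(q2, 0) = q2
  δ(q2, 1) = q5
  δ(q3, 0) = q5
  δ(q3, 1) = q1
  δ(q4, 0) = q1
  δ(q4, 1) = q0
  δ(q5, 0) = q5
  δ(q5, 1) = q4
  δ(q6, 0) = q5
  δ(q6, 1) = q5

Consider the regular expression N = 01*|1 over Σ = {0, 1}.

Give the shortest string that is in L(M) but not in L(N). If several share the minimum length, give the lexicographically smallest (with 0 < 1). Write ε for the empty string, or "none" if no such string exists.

00

The string 00 is accepted by M but not by N.
No shorter string lies in the difference, and 00 is the lexicographically first length-2 string in L(M) \ L(N).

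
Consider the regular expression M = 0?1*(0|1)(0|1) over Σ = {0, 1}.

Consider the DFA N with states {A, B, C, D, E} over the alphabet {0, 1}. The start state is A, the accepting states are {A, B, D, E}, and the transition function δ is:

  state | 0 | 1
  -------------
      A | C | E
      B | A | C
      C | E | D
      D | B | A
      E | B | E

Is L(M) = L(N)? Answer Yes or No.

The string 101 is accepted by M but rejected by N.
So L(M) ≠ L(N).

No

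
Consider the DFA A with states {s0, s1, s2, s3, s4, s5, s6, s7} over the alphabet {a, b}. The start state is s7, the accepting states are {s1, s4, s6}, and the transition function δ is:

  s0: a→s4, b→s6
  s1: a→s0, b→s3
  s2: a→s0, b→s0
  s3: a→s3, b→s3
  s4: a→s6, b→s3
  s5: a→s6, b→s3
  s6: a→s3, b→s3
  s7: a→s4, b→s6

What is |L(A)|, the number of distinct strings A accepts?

The useful subgraph on states {s4, s6, s7} is acyclic, so L(A) is finite; the longest accepting path visits 3 useful states, giving maximum string length 2.
Counting accepting paths from s7 by length: 2 of length 1, 1 of length 2. Total 3.

3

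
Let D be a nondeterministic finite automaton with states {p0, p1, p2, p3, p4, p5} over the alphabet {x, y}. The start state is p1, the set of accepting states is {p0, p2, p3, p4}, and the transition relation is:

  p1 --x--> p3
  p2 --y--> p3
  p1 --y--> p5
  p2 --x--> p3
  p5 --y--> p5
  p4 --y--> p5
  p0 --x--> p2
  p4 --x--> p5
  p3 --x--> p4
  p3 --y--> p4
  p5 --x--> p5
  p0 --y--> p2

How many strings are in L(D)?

3

The useful subgraph on states {p1, p3, p4} is acyclic, so L(D) is finite; the longest accepting path visits 3 useful states, giving maximum string length 2.
Counting accepting paths from p1 by length: 1 of length 1, 2 of length 2. Total 3.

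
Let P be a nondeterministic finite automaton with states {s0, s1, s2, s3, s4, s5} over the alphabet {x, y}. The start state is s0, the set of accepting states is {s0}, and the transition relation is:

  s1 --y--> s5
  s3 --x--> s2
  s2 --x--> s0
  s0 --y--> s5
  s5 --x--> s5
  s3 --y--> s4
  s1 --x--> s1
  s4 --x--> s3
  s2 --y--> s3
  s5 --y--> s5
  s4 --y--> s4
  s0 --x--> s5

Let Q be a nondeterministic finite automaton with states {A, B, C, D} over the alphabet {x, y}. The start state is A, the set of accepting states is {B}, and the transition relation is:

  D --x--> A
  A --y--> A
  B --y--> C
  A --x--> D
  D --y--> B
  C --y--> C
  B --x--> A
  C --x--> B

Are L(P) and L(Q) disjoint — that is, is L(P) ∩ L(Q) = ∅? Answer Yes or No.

Yes

Exploring the product automaton P × Q from the start pair (s0, A), following both machines on each input symbol, reaches 5 state pairs: (s0, A), (s5, D), (s5, A), (s5, B), (s5, C).
P accepts in {s0} and Q accepts in {B}; no reachable pair has both components accepting, so no string drives both machines to acceptance simultaneously and L(P) ∩ L(Q) = ∅.
So no string is accepted by both, and the intersection is empty.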